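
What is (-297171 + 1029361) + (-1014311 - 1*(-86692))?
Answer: -195429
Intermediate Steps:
(-297171 + 1029361) + (-1014311 - 1*(-86692)) = 732190 + (-1014311 + 86692) = 732190 - 927619 = -195429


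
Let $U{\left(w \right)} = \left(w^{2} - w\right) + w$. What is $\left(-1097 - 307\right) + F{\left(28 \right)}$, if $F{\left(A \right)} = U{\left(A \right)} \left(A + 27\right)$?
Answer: $41716$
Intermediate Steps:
$U{\left(w \right)} = w^{2}$
$F{\left(A \right)} = A^{2} \left(27 + A\right)$ ($F{\left(A \right)} = A^{2} \left(A + 27\right) = A^{2} \left(27 + A\right)$)
$\left(-1097 - 307\right) + F{\left(28 \right)} = \left(-1097 - 307\right) + 28^{2} \left(27 + 28\right) = -1404 + 784 \cdot 55 = -1404 + 43120 = 41716$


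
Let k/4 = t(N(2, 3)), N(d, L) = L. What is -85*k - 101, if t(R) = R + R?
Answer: -2141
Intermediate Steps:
t(R) = 2*R
k = 24 (k = 4*(2*3) = 4*6 = 24)
-85*k - 101 = -85*24 - 101 = -2040 - 101 = -2141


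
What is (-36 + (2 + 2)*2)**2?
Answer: 784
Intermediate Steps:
(-36 + (2 + 2)*2)**2 = (-36 + 4*2)**2 = (-36 + 8)**2 = (-28)**2 = 784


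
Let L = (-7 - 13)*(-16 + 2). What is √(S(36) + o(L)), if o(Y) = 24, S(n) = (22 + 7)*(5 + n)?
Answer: √1213 ≈ 34.828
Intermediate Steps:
S(n) = 145 + 29*n (S(n) = 29*(5 + n) = 145 + 29*n)
L = 280 (L = -20*(-14) = 280)
√(S(36) + o(L)) = √((145 + 29*36) + 24) = √((145 + 1044) + 24) = √(1189 + 24) = √1213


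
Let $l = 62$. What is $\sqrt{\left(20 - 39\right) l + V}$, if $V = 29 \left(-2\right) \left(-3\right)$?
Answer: $2 i \sqrt{251} \approx 31.686 i$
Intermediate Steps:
$V = 174$ ($V = \left(-58\right) \left(-3\right) = 174$)
$\sqrt{\left(20 - 39\right) l + V} = \sqrt{\left(20 - 39\right) 62 + 174} = \sqrt{\left(-19\right) 62 + 174} = \sqrt{-1178 + 174} = \sqrt{-1004} = 2 i \sqrt{251}$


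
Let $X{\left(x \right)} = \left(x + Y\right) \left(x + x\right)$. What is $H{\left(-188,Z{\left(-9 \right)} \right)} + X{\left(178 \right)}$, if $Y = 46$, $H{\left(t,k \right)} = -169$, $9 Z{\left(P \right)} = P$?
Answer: $79575$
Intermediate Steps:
$Z{\left(P \right)} = \frac{P}{9}$
$X{\left(x \right)} = 2 x \left(46 + x\right)$ ($X{\left(x \right)} = \left(x + 46\right) \left(x + x\right) = \left(46 + x\right) 2 x = 2 x \left(46 + x\right)$)
$H{\left(-188,Z{\left(-9 \right)} \right)} + X{\left(178 \right)} = -169 + 2 \cdot 178 \left(46 + 178\right) = -169 + 2 \cdot 178 \cdot 224 = -169 + 79744 = 79575$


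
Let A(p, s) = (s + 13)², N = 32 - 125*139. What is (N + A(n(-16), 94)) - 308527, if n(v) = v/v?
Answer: -314421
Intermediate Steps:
n(v) = 1
N = -17343 (N = 32 - 17375 = -17343)
A(p, s) = (13 + s)²
(N + A(n(-16), 94)) - 308527 = (-17343 + (13 + 94)²) - 308527 = (-17343 + 107²) - 308527 = (-17343 + 11449) - 308527 = -5894 - 308527 = -314421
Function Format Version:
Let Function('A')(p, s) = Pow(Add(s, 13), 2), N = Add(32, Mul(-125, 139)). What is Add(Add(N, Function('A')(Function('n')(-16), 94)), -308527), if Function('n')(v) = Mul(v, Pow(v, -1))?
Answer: -314421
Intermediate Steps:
Function('n')(v) = 1
N = -17343 (N = Add(32, -17375) = -17343)
Function('A')(p, s) = Pow(Add(13, s), 2)
Add(Add(N, Function('A')(Function('n')(-16), 94)), -308527) = Add(Add(-17343, Pow(Add(13, 94), 2)), -308527) = Add(Add(-17343, Pow(107, 2)), -308527) = Add(Add(-17343, 11449), -308527) = Add(-5894, -308527) = -314421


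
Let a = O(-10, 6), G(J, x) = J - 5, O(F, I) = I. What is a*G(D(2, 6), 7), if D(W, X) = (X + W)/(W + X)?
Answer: -24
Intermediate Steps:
D(W, X) = 1 (D(W, X) = (W + X)/(W + X) = 1)
G(J, x) = -5 + J
a = 6
a*G(D(2, 6), 7) = 6*(-5 + 1) = 6*(-4) = -24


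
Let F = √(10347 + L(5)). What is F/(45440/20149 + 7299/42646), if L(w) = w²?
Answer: 1718548508*√2593/2084901791 ≈ 41.974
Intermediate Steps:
F = 2*√2593 (F = √(10347 + 5²) = √(10347 + 25) = √10372 = 2*√2593 ≈ 101.84)
F/(45440/20149 + 7299/42646) = (2*√2593)/(45440/20149 + 7299/42646) = (2*√2593)/(2084901791/859274254) = (2*√2593)*(859274254/2084901791) = 1718548508*√2593/2084901791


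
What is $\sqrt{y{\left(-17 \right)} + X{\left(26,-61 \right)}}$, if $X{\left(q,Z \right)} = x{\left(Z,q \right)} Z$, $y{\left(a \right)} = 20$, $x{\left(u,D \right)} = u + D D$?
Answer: $i \sqrt{37495} \approx 193.64 i$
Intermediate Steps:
$x{\left(u,D \right)} = u + D^{2}$
$X{\left(q,Z \right)} = Z \left(Z + q^{2}\right)$ ($X{\left(q,Z \right)} = \left(Z + q^{2}\right) Z = Z \left(Z + q^{2}\right)$)
$\sqrt{y{\left(-17 \right)} + X{\left(26,-61 \right)}} = \sqrt{20 - 61 \left(-61 + 26^{2}\right)} = \sqrt{20 - 61 \left(-61 + 676\right)} = \sqrt{20 - 37515} = \sqrt{-37495} = i \sqrt{37495}$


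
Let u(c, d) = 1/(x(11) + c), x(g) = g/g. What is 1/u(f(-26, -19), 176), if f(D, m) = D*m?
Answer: 495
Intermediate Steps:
x(g) = 1
u(c, d) = 1/(1 + c)
1/u(f(-26, -19), 176) = 1/(1/(1 - 26*(-19))) = 1/(1/(1 + 494)) = 1/(1/495) = 495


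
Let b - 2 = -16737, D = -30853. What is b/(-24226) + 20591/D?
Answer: 17487389/747444778 ≈ 0.023396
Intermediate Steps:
b = -16735 (b = 2 - 16737 = -16735)
b/(-24226) + 20591/D = -16735/(-24226) + 20591/(-30853) = -16735*(-1/24226) + 20591*(-1/30853) = 16735/24226 - 20591/30853 = 17487389/747444778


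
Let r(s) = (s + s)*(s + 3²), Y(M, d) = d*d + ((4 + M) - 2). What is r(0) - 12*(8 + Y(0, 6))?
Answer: -552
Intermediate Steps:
Y(M, d) = 2 + M + d² (Y(M, d) = d² + (2 + M) = 2 + M + d²)
r(s) = 2*s*(9 + s) (r(s) = (2*s)*(s + 9) = (2*s)*(9 + s) = 2*s*(9 + s))
r(0) - 12*(8 + Y(0, 6)) = 2*0*(9 + 0) - 12*(8 + (2 + 0 + 6²)) = 2*0*9 - 12*(8 + (2 + 0 + 36)) = 0 - 12*(8 + 38) = 0 - 12*46 = 0 - 552 = -552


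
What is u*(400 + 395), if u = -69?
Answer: -54855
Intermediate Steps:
u*(400 + 395) = -69*(400 + 395) = -69*795 = -54855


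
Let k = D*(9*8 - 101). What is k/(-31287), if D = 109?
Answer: 3161/31287 ≈ 0.10103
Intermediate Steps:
k = -3161 (k = 109*(9*8 - 101) = 109*(72 - 101) = 109*(-29) = -3161)
k/(-31287) = -3161/(-31287) = -3161*(-1/31287) = 3161/31287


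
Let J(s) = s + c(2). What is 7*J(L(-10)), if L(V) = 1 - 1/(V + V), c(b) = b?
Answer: 427/20 ≈ 21.350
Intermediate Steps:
L(V) = 1 - 1/(2*V)
J(s) = 2 + s (J(s) = s + 2 = 2 + s)
7*J(L(-10)) = 7*(2 + (-1/2 - 10)/(-10)) = 7*(2 - 1/10*(-21/2)) = 7*(2 + 21/20) = 7*(61/20) = 427/20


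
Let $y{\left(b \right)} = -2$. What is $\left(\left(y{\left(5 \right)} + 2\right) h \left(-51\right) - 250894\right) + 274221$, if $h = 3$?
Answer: $23327$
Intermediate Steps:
$\left(\left(y{\left(5 \right)} + 2\right) h \left(-51\right) - 250894\right) + 274221 = \left(\left(-2 + 2\right) 3 \left(-51\right) - 250894\right) + 274221 = \left(0 \cdot 3 \left(-51\right) - 250894\right) + 274221 = \left(0 \left(-51\right) - 250894\right) + 274221 = \left(0 - 250894\right) + 274221 = -250894 + 274221 = 23327$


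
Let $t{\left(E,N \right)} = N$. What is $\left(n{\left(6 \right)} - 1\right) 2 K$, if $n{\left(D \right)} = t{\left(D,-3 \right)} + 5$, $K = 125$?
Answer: $250$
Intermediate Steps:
$n{\left(D \right)} = 2$ ($n{\left(D \right)} = -3 + 5 = 2$)
$\left(n{\left(6 \right)} - 1\right) 2 K = \left(2 - 1\right) 2 \cdot 125 = 1 \cdot 2 \cdot 125 = 2 \cdot 125 = 250$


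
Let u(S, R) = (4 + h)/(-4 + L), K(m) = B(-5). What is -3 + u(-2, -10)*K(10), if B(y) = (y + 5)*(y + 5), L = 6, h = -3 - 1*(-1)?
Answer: -3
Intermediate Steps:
h = -2 (h = -3 + 1 = -2)
B(y) = (5 + y)² (B(y) = (5 + y)*(5 + y) = (5 + y)²)
K(m) = 0 (K(m) = (5 - 5)² = 0² = 0)
u(S, R) = 1 (u(S, R) = (4 - 2)/(-4 + 6) = 2/2 = 2*(½) = 1)
-3 + u(-2, -10)*K(10) = -3 + 1*0 = -3 + 0 = -3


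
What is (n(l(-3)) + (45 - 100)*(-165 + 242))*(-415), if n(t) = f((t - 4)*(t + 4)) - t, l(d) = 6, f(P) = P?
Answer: 1751715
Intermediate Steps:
n(t) = -t + (-4 + t)*(4 + t) (n(t) = (t - 4)*(t + 4) - t = (-4 + t)*(4 + t) - t = -t + (-4 + t)*(4 + t))
(n(l(-3)) + (45 - 100)*(-165 + 242))*(-415) = ((-16 + 6**2 - 1*6) + (45 - 100)*(-165 + 242))*(-415) = ((-16 + 36 - 6) - 55*77)*(-415) = (14 - 4235)*(-415) = -4221*(-415) = 1751715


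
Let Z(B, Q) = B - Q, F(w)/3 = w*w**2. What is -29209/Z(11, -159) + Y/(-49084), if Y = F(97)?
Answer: -949578893/4172140 ≈ -227.60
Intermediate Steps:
F(w) = 3*w**3 (F(w) = 3*(w*w**2) = 3*w**3)
Y = 2738019 (Y = 3*97**3 = 3*912673 = 2738019)
-29209/Z(11, -159) + Y/(-49084) = -29209/(11 - 1*(-159)) + 2738019/(-49084) = -29209/(11 + 159) + 2738019*(-1/49084) = -29209/170 - 2738019/49084 = -949578893/4172140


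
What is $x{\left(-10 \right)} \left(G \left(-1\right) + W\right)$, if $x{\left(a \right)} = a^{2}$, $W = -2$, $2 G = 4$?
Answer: $-400$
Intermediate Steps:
$G = 2$ ($G = \frac{1}{2} \cdot 4 = 2$)
$x{\left(-10 \right)} \left(G \left(-1\right) + W\right) = \left(-10\right)^{2} \left(2 \left(-1\right) - 2\right) = 100 \left(-2 - 2\right) = 100 \left(-4\right) = -400$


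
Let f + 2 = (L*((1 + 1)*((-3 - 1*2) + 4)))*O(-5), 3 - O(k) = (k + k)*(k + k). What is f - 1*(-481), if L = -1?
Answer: 285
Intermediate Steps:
O(k) = 3 - 4*k² (O(k) = 3 - (k + k)*(k + k) = 3 - 2*k*2*k = 3 - 4*k²)
f = -196 (f = -2 + (-(1 + 1)*((-3 - 1*2) + 4))*(3 - 4*(-5)²) = -2 + (-2*((-3 - 2) + 4))*(3 - 4*25) = -2 + (-2*(-5 + 4))*(3 - 100) = -2 - 2*(-1)*(-97) = -2 - 1*(-2)*(-97) = -2 + 2*(-97) = -2 - 194 = -196)
f - 1*(-481) = -196 - 1*(-481) = -196 + 481 = 285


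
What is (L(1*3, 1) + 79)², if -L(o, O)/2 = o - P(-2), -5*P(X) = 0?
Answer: 5329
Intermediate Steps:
P(X) = 0 (P(X) = -⅕*0 = 0)
L(o, O) = -2*o (L(o, O) = -2*(o - 1*0) = -2*(o + 0) = -2*o)
(L(1*3, 1) + 79)² = (-2*3 + 79)² = (-6 + 79)² = 73² = 5329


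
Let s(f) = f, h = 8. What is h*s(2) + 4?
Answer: 20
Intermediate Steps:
h*s(2) + 4 = 8*2 + 4 = 16 + 4 = 20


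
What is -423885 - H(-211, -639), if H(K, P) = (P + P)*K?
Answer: -693543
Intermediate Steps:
H(K, P) = 2*K*P (H(K, P) = (2*P)*K = 2*K*P)
-423885 - H(-211, -639) = -423885 - 2*(-211)*(-639) = -423885 - 1*269658 = -423885 - 269658 = -693543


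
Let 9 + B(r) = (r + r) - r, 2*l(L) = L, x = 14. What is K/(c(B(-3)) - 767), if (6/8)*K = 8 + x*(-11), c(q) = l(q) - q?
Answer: 584/2283 ≈ 0.25580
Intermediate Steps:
l(L) = L/2
B(r) = -9 + r (B(r) = -9 + ((r + r) - r) = -9 + (2*r - r) = -9 + r)
c(q) = -q/2 (c(q) = q/2 - q = -q/2)
K = -584/3 (K = 4*(8 + 14*(-11))/3 = 4*(8 - 154)/3 = (4/3)*(-146) = -584/3 ≈ -194.67)
K/(c(B(-3)) - 767) = -584/(3*(-(-9 - 3)/2 - 767)) = -584/(3*(-½*(-12) - 767)) = -584/(3*(6 - 767)) = -584/3/(-761) = -584/3*(-1/761) = 584/2283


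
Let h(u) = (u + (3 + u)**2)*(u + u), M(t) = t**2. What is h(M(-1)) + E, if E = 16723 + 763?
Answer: 17520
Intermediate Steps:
h(u) = 2*u*(u + (3 + u)**2) (h(u) = (u + (3 + u)**2)*(2*u) = 2*u*(u + (3 + u)**2))
E = 17486
h(M(-1)) + E = 2*(-1)**2*((-1)**2 + (3 + (-1)**2)**2) + 17486 = 2*1*(1 + (3 + 1)**2) + 17486 = 2*1*(1 + 4**2) + 17486 = 2*1*(1 + 16) + 17486 = 2*1*17 + 17486 = 34 + 17486 = 17520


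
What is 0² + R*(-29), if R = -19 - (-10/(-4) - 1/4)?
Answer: 2465/4 ≈ 616.25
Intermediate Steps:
R = -85/4 (R = -19 - (-10*(-¼) - 1*¼) = -19 - (5/2 - ¼) = -19 - 1*9/4 = -19 - 9/4 = -85/4 ≈ -21.250)
0² + R*(-29) = 0² - 85/4*(-29) = 0 + 2465/4 = 2465/4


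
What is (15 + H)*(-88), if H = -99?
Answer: 7392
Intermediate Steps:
(15 + H)*(-88) = (15 - 99)*(-88) = -84*(-88) = 7392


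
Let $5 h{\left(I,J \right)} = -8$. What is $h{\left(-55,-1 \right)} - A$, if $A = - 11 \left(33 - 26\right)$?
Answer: $\frac{377}{5} \approx 75.4$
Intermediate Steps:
$h{\left(I,J \right)} = - \frac{8}{5}$ ($h{\left(I,J \right)} = \frac{1}{5} \left(-8\right) = - \frac{8}{5}$)
$A = -77$ ($A = \left(-11\right) 7 = -77$)
$h{\left(-55,-1 \right)} - A = - \frac{8}{5} - -77 = - \frac{8}{5} + 77 = \frac{377}{5}$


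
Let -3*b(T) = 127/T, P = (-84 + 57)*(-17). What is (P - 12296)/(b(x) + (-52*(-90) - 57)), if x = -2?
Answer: -71022/27865 ≈ -2.5488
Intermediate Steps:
P = 459 (P = -27*(-17) = 459)
b(T) = -127/(3*T)
(P - 12296)/(b(x) + (-52*(-90) - 57)) = (459 - 12296)/(-127/3/(-2) + (-52*(-90) - 57)) = -11837/(-127/3*(-1/2) + (4680 - 57)) = -11837/(127/6 + 4623) = -11837/27865/6 = -11837*6/27865 = -71022/27865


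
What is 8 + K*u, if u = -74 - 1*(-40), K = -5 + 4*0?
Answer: 178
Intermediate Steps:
K = -5 (K = -5 + 0 = -5)
u = -34 (u = -74 + 40 = -34)
8 + K*u = 8 - 5*(-34) = 8 + 170 = 178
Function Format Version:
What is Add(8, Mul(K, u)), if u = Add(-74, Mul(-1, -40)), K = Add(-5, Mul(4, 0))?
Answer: 178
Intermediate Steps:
K = -5 (K = Add(-5, 0) = -5)
u = -34 (u = Add(-74, 40) = -34)
Add(8, Mul(K, u)) = Add(8, Mul(-5, -34)) = Add(8, 170) = 178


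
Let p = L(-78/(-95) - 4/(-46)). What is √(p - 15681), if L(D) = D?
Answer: I*√74860287185/2185 ≈ 125.22*I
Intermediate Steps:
p = 1984/2185 (p = -78/(-95) - 4/(-46) = -78*(-1/95) - 4*(-1/46) = 78/95 + 2/23 = 1984/2185 ≈ 0.90801)
√(p - 15681) = √(1984/2185 - 15681) = √(-34261001/2185) = I*√74860287185/2185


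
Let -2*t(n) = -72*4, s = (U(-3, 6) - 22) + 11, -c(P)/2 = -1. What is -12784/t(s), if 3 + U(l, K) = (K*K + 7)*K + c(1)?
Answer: -799/9 ≈ -88.778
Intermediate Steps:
c(P) = 2 (c(P) = -2*(-1) = 2)
U(l, K) = -1 + K*(7 + K**2) (U(l, K) = -3 + ((K*K + 7)*K + 2) = -3 + ((K**2 + 7)*K + 2) = -3 + ((7 + K**2)*K + 2) = -3 + (K*(7 + K**2) + 2) = -3 + (2 + K*(7 + K**2)) = -1 + K*(7 + K**2))
s = 246 (s = ((-1 + 6**3 + 7*6) - 22) + 11 = ((-1 + 216 + 42) - 22) + 11 = (257 - 22) + 11 = 235 + 11 = 246)
t(n) = 144 (t(n) = -(-36)*4 = -1/2*(-288) = 144)
-12784/t(s) = -12784/144 = -12784*1/144 = -799/9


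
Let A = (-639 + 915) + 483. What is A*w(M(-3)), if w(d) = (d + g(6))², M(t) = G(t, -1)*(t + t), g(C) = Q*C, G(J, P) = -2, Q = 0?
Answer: 109296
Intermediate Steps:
g(C) = 0 (g(C) = 0*C = 0)
M(t) = -4*t (M(t) = -2*(t + t) = -4*t)
A = 759 (A = 276 + 483 = 759)
w(d) = d² (w(d) = (d + 0)² = d²)
A*w(M(-3)) = 759*(-4*(-3))² = 759*12² = 759*144 = 109296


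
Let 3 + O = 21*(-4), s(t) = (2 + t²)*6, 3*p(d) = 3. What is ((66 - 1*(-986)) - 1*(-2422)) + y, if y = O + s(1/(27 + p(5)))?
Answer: 1332411/392 ≈ 3399.0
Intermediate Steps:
p(d) = 1 (p(d) = (⅓)*3 = 1)
s(t) = 12 + 6*t²
O = -87 (O = -3 + 21*(-4) = -3 - 84 = -87)
y = -29397/392 (y = -87 + (12 + 6*(1/(27 + 1))²) = -87 + (12 + 6*(1/28)²) = -87 + (12 + 6*(1/784)) = -87 + (12 + 3/392) = -87 + 4707/392 = -29397/392 ≈ -74.992)
((66 - 1*(-986)) - 1*(-2422)) + y = ((66 - 1*(-986)) - 1*(-2422)) - 29397/392 = ((66 + 986) + 2422) - 29397/392 = (1052 + 2422) - 29397/392 = 3474 - 29397/392 = 1332411/392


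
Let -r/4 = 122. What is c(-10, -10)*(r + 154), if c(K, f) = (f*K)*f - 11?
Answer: 337674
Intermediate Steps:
r = -488 (r = -4*122 = -488)
c(K, f) = -11 + K*f**2 (c(K, f) = (K*f)*f - 11 = K*f**2 - 11 = -11 + K*f**2)
c(-10, -10)*(r + 154) = (-11 - 10*(-10)**2)*(-488 + 154) = (-11 - 10*100)*(-334) = (-11 - 1000)*(-334) = -1011*(-334) = 337674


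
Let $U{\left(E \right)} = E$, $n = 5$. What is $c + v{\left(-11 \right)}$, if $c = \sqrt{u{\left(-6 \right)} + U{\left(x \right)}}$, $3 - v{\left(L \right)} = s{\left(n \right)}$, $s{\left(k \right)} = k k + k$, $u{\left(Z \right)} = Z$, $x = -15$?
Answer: $-27 + i \sqrt{21} \approx -27.0 + 4.5826 i$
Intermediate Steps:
$s{\left(k \right)} = k + k^{2}$ ($s{\left(k \right)} = k^{2} + k = k + k^{2}$)
$v{\left(L \right)} = -27$ ($v{\left(L \right)} = 3 - 5 \left(1 + 5\right) = 3 - 5 \cdot 6 = 3 - 30 = -27$)
$c = i \sqrt{21}$ ($c = \sqrt{-6 - 15} = \sqrt{-21} = i \sqrt{21} \approx 4.5826 i$)
$c + v{\left(-11 \right)} = i \sqrt{21} - 27 = -27 + i \sqrt{21}$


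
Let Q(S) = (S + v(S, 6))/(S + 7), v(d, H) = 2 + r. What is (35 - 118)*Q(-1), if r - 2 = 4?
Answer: -581/6 ≈ -96.833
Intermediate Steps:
r = 6 (r = 2 + 4 = 6)
v(d, H) = 8 (v(d, H) = 2 + 6 = 8)
Q(S) = (8 + S)/(7 + S) (Q(S) = (S + 8)/(S + 7) = (8 + S)/(7 + S))
(35 - 118)*Q(-1) = (35 - 118)*((8 - 1)/(7 - 1)) = -83*7/6 = -581/6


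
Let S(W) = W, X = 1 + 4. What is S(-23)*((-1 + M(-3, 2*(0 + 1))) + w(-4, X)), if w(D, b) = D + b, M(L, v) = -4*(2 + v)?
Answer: 368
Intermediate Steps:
M(L, v) = -8 - 4*v
X = 5
S(-23)*((-1 + M(-3, 2*(0 + 1))) + w(-4, X)) = -23*((-1 + (-8 - 8*(0 + 1))) + (-4 + 5)) = -23*((-1 + (-8 - 8)) + 1) = -23*((-1 - 16) + 1) = -23*(-17 + 1) = -23*(-16) = 368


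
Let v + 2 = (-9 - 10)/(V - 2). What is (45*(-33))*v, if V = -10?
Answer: 2475/4 ≈ 618.75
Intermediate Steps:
v = -5/12 (v = -2 + (-9 - 10)/(-10 - 2) = -2 - 19/(-12) = -2 - 19*(-1/12) = -2 + 19/12 = -5/12 ≈ -0.41667)
(45*(-33))*v = (45*(-33))*(-5/12) = -1485*(-5/12) = 2475/4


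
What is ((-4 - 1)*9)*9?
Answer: -405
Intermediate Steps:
((-4 - 1)*9)*9 = -5*9*9 = -45*9 = -405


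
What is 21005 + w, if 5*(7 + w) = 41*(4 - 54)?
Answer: 20588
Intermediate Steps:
w = -417 (w = -7 + (41*(4 - 54))/5 = -7 + (41*(-50))/5 = -7 + (⅕)*(-2050) = -7 - 410 = -417)
21005 + w = 21005 - 417 = 20588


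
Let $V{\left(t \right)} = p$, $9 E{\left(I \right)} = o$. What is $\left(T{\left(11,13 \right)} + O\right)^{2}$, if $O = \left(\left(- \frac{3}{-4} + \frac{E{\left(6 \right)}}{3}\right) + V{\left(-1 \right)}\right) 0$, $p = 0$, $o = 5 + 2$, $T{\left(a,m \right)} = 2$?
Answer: $4$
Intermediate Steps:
$o = 7$
$E{\left(I \right)} = \frac{7}{9}$ ($E{\left(I \right)} = \frac{1}{9} \cdot 7 = \frac{7}{9}$)
$V{\left(t \right)} = 0$
$O = 0$ ($O = \left(\left(- \frac{3}{-4} + \frac{7}{9 \cdot 3}\right) + 0\right) 0 = \left(\left(\left(-3\right) \left(- \frac{1}{4}\right) + \frac{7}{9} \cdot \frac{1}{3}\right) + 0\right) 0 = \left(\left(\frac{3}{4} + \frac{7}{27}\right) + 0\right) 0 = \left(\frac{109}{108} + 0\right) 0 = \frac{109}{108} \cdot 0 = 0$)
$\left(T{\left(11,13 \right)} + O\right)^{2} = \left(2 + 0\right)^{2} = 2^{2} = 4$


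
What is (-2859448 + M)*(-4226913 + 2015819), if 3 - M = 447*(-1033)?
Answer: 5301526817236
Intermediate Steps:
M = 461754 (M = 3 - 447*(-1033) = 3 - 1*(-461751) = 3 + 461751 = 461754)
(-2859448 + M)*(-4226913 + 2015819) = (-2859448 + 461754)*(-4226913 + 2015819) = -2397694*(-2211094) = 5301526817236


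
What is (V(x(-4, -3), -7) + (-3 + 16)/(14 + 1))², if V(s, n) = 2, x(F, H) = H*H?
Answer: 1849/225 ≈ 8.2178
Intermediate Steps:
x(F, H) = H²
(V(x(-4, -3), -7) + (-3 + 16)/(14 + 1))² = (2 + (-3 + 16)/(14 + 1))² = (2 + 13/15)² = (43/15)² = 1849/225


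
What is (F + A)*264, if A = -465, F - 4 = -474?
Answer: -246840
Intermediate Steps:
F = -470 (F = 4 - 474 = -470)
(F + A)*264 = (-470 - 465)*264 = -935*264 = -246840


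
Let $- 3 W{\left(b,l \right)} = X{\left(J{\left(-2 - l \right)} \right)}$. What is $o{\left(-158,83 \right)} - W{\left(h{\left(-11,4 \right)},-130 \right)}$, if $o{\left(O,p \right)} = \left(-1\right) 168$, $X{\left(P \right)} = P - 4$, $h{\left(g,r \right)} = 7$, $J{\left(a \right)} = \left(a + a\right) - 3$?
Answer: $-85$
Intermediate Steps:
$J{\left(a \right)} = -3 + 2 a$ ($J{\left(a \right)} = 2 a - 3 = -3 + 2 a$)
$X{\left(P \right)} = -4 + P$ ($X{\left(P \right)} = P - 4 = -4 + P$)
$W{\left(b,l \right)} = \frac{11}{3} + \frac{2 l}{3}$ ($W{\left(b,l \right)} = - \frac{-4 + \left(-3 + 2 \left(-2 - l\right)\right)}{3} = - \frac{-4 - \left(7 + 2 l\right)}{3} = - \frac{-11 - 2 l}{3} = \frac{11}{3} + \frac{2 l}{3}$)
$o{\left(O,p \right)} = -168$
$o{\left(-158,83 \right)} - W{\left(h{\left(-11,4 \right)},-130 \right)} = -168 - \left(\frac{11}{3} + \frac{2}{3} \left(-130\right)\right) = -168 - \left(\frac{11}{3} - \frac{260}{3}\right) = -168 - -83 = -168 + 83 = -85$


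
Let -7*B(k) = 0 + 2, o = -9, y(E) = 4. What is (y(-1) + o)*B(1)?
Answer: 10/7 ≈ 1.4286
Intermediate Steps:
B(k) = -2/7 (B(k) = -(0 + 2)/7 = -1/7*2 = -2/7)
(y(-1) + o)*B(1) = (4 - 9)*(-2/7) = -5*(-2/7) = 10/7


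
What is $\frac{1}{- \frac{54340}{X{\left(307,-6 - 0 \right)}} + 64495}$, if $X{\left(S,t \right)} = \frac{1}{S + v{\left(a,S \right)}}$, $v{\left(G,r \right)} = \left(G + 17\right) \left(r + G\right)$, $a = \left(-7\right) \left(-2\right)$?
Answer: $- \frac{1}{557355225} \approx -1.7942 \cdot 10^{-9}$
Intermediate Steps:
$a = 14$
$v{\left(G,r \right)} = \left(17 + G\right) \left(G + r\right)$
$X{\left(S,t \right)} = \frac{1}{434 + 32 S}$ ($X{\left(S,t \right)} = \frac{1}{S + \left(14^{2} + 17 \cdot 14 + 17 S + 14 S\right)} = \frac{1}{S + \left(196 + 238 + 17 S + 14 S\right)} = \frac{1}{S + \left(434 + 31 S\right)} = \frac{1}{434 + 32 S}$)
$\frac{1}{- \frac{54340}{X{\left(307,-6 - 0 \right)}} + 64495} = \frac{1}{- \frac{54340}{\frac{1}{2} \frac{1}{217 + 16 \cdot 307}} + 64495} = \frac{1}{- \frac{54340}{\frac{1}{2} \frac{1}{217 + 4912}} + 64495} = \frac{1}{- \frac{54340}{\frac{1}{2} \cdot \frac{1}{5129}} + 64495} = \frac{1}{- 54340 \frac{1}{\frac{1}{10258}} + 64495} = \frac{1}{\left(-54340\right) 10258 + 64495} = \frac{1}{-557419720 + 64495} = \frac{1}{-557355225} = - \frac{1}{557355225}$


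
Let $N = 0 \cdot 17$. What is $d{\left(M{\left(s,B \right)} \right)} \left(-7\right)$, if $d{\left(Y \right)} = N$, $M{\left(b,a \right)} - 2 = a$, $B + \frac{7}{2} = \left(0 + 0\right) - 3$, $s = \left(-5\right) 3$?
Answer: $0$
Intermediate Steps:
$s = -15$
$N = 0$
$B = - \frac{13}{2}$ ($B = - \frac{7}{2} + \left(\left(0 + 0\right) - 3\right) = - \frac{7}{2} + \left(0 - 3\right) = - \frac{7}{2} - 3 = - \frac{13}{2} \approx -6.5$)
$M{\left(b,a \right)} = 2 + a$
$d{\left(Y \right)} = 0$
$d{\left(M{\left(s,B \right)} \right)} \left(-7\right) = 0 \left(-7\right) = 0$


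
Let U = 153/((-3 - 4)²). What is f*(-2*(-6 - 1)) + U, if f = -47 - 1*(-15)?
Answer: -21799/49 ≈ -444.88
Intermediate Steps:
f = -32 (f = -47 + 15 = -32)
U = 153/49 (U = 153/((-7)²) = 153/49 ≈ 3.1224)
f*(-2*(-6 - 1)) + U = -(-64)*(-6 - 1) + 153/49 = -(-64)*(-7) + 153/49 = -32*14 + 153/49 = -448 + 153/49 = -21799/49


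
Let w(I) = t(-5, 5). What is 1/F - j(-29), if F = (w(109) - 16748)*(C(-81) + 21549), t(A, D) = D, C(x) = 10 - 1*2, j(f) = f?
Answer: 10466936678/360928851 ≈ 29.000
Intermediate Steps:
C(x) = 8 (C(x) = 10 - 2 = 8)
w(I) = 5
F = -360928851 (F = (5 - 16748)*(8 + 21549) = -16743*21557 = -360928851)
1/F - j(-29) = 1/(-360928851) - 1*(-29) = -1/360928851 + 29 = 10466936678/360928851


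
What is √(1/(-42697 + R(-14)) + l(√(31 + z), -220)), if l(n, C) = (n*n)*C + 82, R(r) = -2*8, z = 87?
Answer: I*√390180436295/3883 ≈ 160.87*I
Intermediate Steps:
R(r) = -16
l(n, C) = 82 + C*n² (l(n, C) = n²*C + 82 = C*n² + 82 = 82 + C*n²)
√(1/(-42697 + R(-14)) + l(√(31 + z), -220)) = √(1/(-42697 - 16) + (82 - 220*(√(31 + 87))²)) = √(1/(-42713) + (82 - 220*(√118)²)) = √(-1/42713 + (82 - 220*118)) = √(-1/42713 + (82 - 25960)) = √(-1/42713 - 25878) = √(-1105327015/42713) = I*√390180436295/3883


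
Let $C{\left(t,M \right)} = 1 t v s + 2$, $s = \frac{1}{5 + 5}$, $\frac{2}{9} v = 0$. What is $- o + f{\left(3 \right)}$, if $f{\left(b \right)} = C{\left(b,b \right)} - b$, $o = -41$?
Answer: $40$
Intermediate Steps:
$v = 0$ ($v = \frac{9}{2} \cdot 0 = 0$)
$s = \frac{1}{10} \approx 0.1$
$C{\left(t,M \right)} = 2$ ($C{\left(t,M \right)} = 1 t 0 \cdot \frac{1}{10} + 2 = t 0 \cdot \frac{1}{10} + 2 = 0 \cdot \frac{1}{10} + 2 = 0 + 2 = 2$)
$f{\left(b \right)} = 2 - b$
$- o + f{\left(3 \right)} = \left(-1\right) \left(-41\right) + \left(2 - 3\right) = 41 + \left(2 - 3\right) = 41 - 1 = 40$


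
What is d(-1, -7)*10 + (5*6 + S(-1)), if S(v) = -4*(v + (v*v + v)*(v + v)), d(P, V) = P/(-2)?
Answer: 39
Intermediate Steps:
d(P, V) = -P/2 (d(P, V) = P*(-½) = -P/2)
S(v) = -4*v - 8*v*(v + v²) (S(v) = -4*(v + (v² + v)*(2*v)) = -4*(v + (v + v²)*(2*v)) = -4*(v + 2*v*(v + v²)) = -4*v - 8*v*(v + v²))
d(-1, -7)*10 + (5*6 + S(-1)) = -½*(-1)*10 + (5*6 - 4*(-1)*(1 + 2*(-1) + 2*(-1)²)) = (½)*10 + (30 - 4*(-1)*(1 - 2 + 2*1)) = 5 + (30 - 4*(-1)*(1 - 2 + 2)) = 5 + (30 - 4*(-1)*1) = 5 + (30 + 4) = 5 + 34 = 39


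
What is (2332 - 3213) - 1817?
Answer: -2698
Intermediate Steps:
(2332 - 3213) - 1817 = -881 - 1817 = -2698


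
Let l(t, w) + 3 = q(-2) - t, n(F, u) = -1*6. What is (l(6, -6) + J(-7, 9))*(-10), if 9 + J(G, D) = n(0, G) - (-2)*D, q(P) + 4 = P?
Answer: 120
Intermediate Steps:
q(P) = -4 + P
n(F, u) = -6
l(t, w) = -9 - t (l(t, w) = -3 + ((-4 - 2) - t) = -3 + (-6 - t) = -9 - t)
J(G, D) = -15 + 2*D (J(G, D) = -9 + (-6 - (-2)*D) = -9 + (-6 + 2*D) = -15 + 2*D)
(l(6, -6) + J(-7, 9))*(-10) = ((-9 - 1*6) + (-15 + 2*9))*(-10) = ((-9 - 6) + (-15 + 18))*(-10) = (-15 + 3)*(-10) = -12*(-10) = 120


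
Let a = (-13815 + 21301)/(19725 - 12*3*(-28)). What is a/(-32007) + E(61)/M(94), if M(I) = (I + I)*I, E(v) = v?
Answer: 858454817/249514025256 ≈ 0.0034405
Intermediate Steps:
a = 7486/20733 (a = 7486/(19725 - 36*(-28)) = 7486/(19725 + 1008) = 7486/20733 ≈ 0.36107)
M(I) = 2*I² (M(I) = (2*I)*I = 2*I²)
a/(-32007) + E(61)/M(94) = (7486/20733)/(-32007) + 61/((2*94²)) = (7486/20733)*(-1/32007) + 61/((2*8836)) = -7486/663601131 + 61/17672 = 858454817/249514025256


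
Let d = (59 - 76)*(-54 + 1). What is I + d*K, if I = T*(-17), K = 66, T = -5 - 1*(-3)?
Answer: 59500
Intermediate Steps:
d = 901 (d = -17*(-53) = 901)
T = -2 (T = -5 + 3 = -2)
I = 34 (I = -2*(-17) = 34)
I + d*K = 34 + 901*66 = 34 + 59466 = 59500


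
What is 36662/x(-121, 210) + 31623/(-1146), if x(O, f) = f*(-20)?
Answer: -14569271/401100 ≈ -36.323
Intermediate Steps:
x(O, f) = -20*f
36662/x(-121, 210) + 31623/(-1146) = 36662/((-20*210)) + 31623/(-1146) = 36662/(-4200) + 31623*(-1/1146) = 36662*(-1/4200) - 10541/382 = -18331/2100 - 10541/382 = -14569271/401100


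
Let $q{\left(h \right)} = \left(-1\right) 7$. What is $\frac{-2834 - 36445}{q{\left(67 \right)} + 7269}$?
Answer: $- \frac{39279}{7262} \approx -5.4088$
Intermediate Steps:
$q{\left(h \right)} = -7$
$\frac{-2834 - 36445}{q{\left(67 \right)} + 7269} = \frac{-2834 - 36445}{-7 + 7269} = - \frac{39279}{7262}$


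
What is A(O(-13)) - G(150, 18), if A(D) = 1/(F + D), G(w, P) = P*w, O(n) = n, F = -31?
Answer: -118801/44 ≈ -2700.0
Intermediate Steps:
A(D) = 1/(-31 + D)
A(O(-13)) - G(150, 18) = 1/(-31 - 13) - 18*150 = 1/(-44) - 1*2700 = -1/44 - 2700 = -118801/44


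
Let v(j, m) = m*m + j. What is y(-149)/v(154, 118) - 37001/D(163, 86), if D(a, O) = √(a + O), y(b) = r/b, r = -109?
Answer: 109/2097622 - 37001*√249/249 ≈ -2344.8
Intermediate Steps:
v(j, m) = j + m² (v(j, m) = m² + j = j + m²)
y(b) = -109/b
D(a, O) = √(O + a)
y(-149)/v(154, 118) - 37001/D(163, 86) = (-109/(-149))/(154 + 118²) - 37001/√(86 + 163) = (-109*(-1/149))/(154 + 13924) - 37001*√249/249 = (109/149)/14078 - 37001*√249/249 = (109/149)*(1/14078) - 37001*√249/249 = 109/2097622 - 37001*√249/249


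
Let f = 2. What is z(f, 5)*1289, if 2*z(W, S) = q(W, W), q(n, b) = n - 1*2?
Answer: 0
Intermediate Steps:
q(n, b) = -2 + n (q(n, b) = n - 2 = -2 + n)
z(W, S) = -1 + W/2 (z(W, S) = (-2 + W)/2 = -1 + W/2)
z(f, 5)*1289 = (-1 + (1/2)*2)*1289 = (-1 + 1)*1289 = 0*1289 = 0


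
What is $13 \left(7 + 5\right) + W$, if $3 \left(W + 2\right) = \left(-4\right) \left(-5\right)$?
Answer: $\frac{482}{3} \approx 160.67$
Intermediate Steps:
$W = \frac{14}{3}$ ($W = -2 + \frac{\left(-4\right) \left(-5\right)}{3} = -2 + \frac{1}{3} \cdot 20 = -2 + \frac{20}{3} = \frac{14}{3} \approx 4.6667$)
$13 \left(7 + 5\right) + W = 13 \left(7 + 5\right) + \frac{14}{3} = 13 \cdot 12 + \frac{14}{3} = 156 + \frac{14}{3} = \frac{482}{3}$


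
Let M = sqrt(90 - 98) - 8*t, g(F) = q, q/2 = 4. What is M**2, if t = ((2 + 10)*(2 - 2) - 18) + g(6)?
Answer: 6392 + 320*I*sqrt(2) ≈ 6392.0 + 452.55*I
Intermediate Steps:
q = 8 (q = 2*4 = 8)
g(F) = 8
t = -10 (t = ((2 + 10)*(2 - 2) - 18) + 8 = (12*0 - 18) + 8 = (0 - 18) + 8 = -18 + 8 = -10)
M = 80 + 2*I*sqrt(2) (M = sqrt(90 - 98) - 8*(-10) = sqrt(-8) + 80 = 2*I*sqrt(2) + 80 = 80 + 2*I*sqrt(2) ≈ 80.0 + 2.8284*I)
M**2 = (80 + 2*I*sqrt(2))**2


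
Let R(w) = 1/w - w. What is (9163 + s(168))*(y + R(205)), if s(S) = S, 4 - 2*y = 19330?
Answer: -18876043809/205 ≈ -9.2078e+7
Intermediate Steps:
y = -9663 (y = 2 - ½*19330 = 2 - 9665 = -9663)
(9163 + s(168))*(y + R(205)) = (9163 + 168)*(-9663 + (1/205 - 1*205)) = 9331*(-9663 + (1/205 - 205)) = 9331*(-9663 - 42024/205) = 9331*(-2022939/205) = -18876043809/205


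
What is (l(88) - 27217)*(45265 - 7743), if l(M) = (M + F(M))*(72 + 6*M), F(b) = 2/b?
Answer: 10564806886/11 ≈ 9.6044e+8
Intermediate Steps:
l(M) = (72 + 6*M)*(M + 2/M) (l(M) = (M + 2/M)*(72 + 6*M) = (72 + 6*M)*(M + 2/M))
(l(88) - 27217)*(45265 - 7743) = ((12 + 6*88**2 + 72*88 + 144/88) - 27217)*(45265 - 7743) = ((12 + 6*7744 + 6336 + 144*(1/88)) - 27217)*37522 = ((12 + 46464 + 6336 + 18/11) - 27217)*37522 = (580950/11 - 27217)*37522 = (281563/11)*37522 = 10564806886/11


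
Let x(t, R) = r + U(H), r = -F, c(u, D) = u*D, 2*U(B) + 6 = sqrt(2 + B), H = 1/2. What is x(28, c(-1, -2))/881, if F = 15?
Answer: -18/881 + sqrt(10)/3524 ≈ -0.019534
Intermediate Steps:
H = 1/2 ≈ 0.50000
U(B) = -3 + sqrt(2 + B)/2
c(u, D) = D*u
r = -15 (r = -1*15 = -15)
x(t, R) = -18 + sqrt(10)/4 (x(t, R) = -15 + (-3 + sqrt(2 + 1/2)/2) = -15 + (-3 + sqrt(5/2)/2) = -15 + (-3 + (sqrt(10)/2)/2) = -15 + (-3 + sqrt(10)/4) = -18 + sqrt(10)/4)
x(28, c(-1, -2))/881 = (-18 + sqrt(10)/4)/881 = (-18 + sqrt(10)/4)*(1/881) = -18/881 + sqrt(10)/3524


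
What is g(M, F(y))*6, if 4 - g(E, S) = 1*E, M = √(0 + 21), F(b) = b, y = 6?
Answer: 24 - 6*√21 ≈ -3.4955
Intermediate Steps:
M = √21 ≈ 4.5826
g(E, S) = 4 - E
g(M, F(y))*6 = (4 - √21)*6 = 24 - 6*√21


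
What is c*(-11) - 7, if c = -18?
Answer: 191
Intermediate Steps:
c*(-11) - 7 = -18*(-11) - 7 = 198 - 7 = 191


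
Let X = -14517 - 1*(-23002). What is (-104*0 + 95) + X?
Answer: 8580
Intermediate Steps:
X = 8485 (X = -14517 + 23002 = 8485)
(-104*0 + 95) + X = (-104*0 + 95) + 8485 = (0 + 95) + 8485 = 95 + 8485 = 8580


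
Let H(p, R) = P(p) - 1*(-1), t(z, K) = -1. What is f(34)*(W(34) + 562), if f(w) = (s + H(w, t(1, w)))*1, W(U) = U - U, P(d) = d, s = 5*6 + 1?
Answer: 37092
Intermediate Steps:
s = 31 (s = 30 + 1 = 31)
W(U) = 0
H(p, R) = 1 + p (H(p, R) = p - 1*(-1) = p + 1 = 1 + p)
f(w) = 32 + w (f(w) = (31 + (1 + w))*1 = (32 + w)*1 = 32 + w)
f(34)*(W(34) + 562) = (32 + 34)*(0 + 562) = 66*562 = 37092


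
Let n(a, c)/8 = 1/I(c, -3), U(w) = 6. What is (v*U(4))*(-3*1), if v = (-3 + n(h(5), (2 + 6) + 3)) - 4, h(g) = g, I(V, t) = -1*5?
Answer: 774/5 ≈ 154.80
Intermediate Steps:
I(V, t) = -5
n(a, c) = -8/5 (n(a, c) = 8/(-5) = 8*(-⅕) = -8/5)
v = -43/5 (v = (-3 - 8/5) - 4 = -23/5 - 4 = -43/5 ≈ -8.6000)
(v*U(4))*(-3*1) = (-43/5*6)*(-3*1) = -258/5*(-3) = 774/5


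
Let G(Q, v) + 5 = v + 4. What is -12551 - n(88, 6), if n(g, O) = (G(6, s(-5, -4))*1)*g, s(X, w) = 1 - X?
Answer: -12991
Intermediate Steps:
G(Q, v) = -1 + v (G(Q, v) = -5 + (v + 4) = -5 + (4 + v) = -1 + v)
n(g, O) = 5*g (n(g, O) = ((-1 + (1 - 1*(-5)))*1)*g = ((-1 + (1 + 5))*1)*g = ((-1 + 6)*1)*g = (5*1)*g = 5*g)
-12551 - n(88, 6) = -12551 - 5*88 = -12551 - 1*440 = -12551 - 440 = -12991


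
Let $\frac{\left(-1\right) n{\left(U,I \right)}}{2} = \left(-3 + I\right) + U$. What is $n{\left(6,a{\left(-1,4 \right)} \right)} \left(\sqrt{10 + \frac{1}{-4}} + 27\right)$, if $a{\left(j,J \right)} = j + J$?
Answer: $-324 - 6 \sqrt{39} \approx -361.47$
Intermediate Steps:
$a{\left(j,J \right)} = J + j$
$n{\left(U,I \right)} = 6 - 2 I - 2 U$ ($n{\left(U,I \right)} = - 2 \left(\left(-3 + I\right) + U\right) = - 2 \left(-3 + I + U\right) = 6 - 2 I - 2 U$)
$n{\left(6,a{\left(-1,4 \right)} \right)} \left(\sqrt{10 + \frac{1}{-4}} + 27\right) = \left(6 - 2 \left(4 - 1\right) - 12\right) \left(\sqrt{10 + \frac{1}{-4}} + 27\right) = \left(6 - 6 - 12\right) \left(\sqrt{10 - \frac{1}{4}} + 27\right) = \left(6 - 6 - 12\right) \left(\sqrt{\frac{39}{4}} + 27\right) = - 12 \left(\frac{\sqrt{39}}{2} + 27\right) = - 12 \left(27 + \frac{\sqrt{39}}{2}\right) = -324 - 6 \sqrt{39}$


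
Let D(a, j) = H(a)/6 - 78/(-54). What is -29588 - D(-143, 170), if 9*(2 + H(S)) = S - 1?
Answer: -266278/9 ≈ -29586.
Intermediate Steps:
H(S) = -19/9 + S/9 (H(S) = -2 + (S - 1)/9 = -2 + (-1 + S)/9 = -2 + (-⅑ + S/9) = -19/9 + S/9)
D(a, j) = 59/54 + a/54 (D(a, j) = (-19/9 + a/9)/6 - 78/(-54) = (-19/9 + a/9)*(⅙) - 78*(-1/54) = (-19/54 + a/54) + 13/9 = 59/54 + a/54)
-29588 - D(-143, 170) = -29588 - (59/54 + (1/54)*(-143)) = -29588 - (59/54 - 143/54) = -29588 - 1*(-14/9) = -29588 + 14/9 = -266278/9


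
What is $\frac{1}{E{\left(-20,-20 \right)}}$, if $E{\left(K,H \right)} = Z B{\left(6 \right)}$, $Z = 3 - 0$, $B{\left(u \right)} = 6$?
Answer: $\frac{1}{18} \approx 0.055556$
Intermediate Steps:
$Z = 3$ ($Z = 3 + 0 = 3$)
$E{\left(K,H \right)} = 18$ ($E{\left(K,H \right)} = 3 \cdot 6 = 18$)
$\frac{1}{E{\left(-20,-20 \right)}} = \frac{1}{18}$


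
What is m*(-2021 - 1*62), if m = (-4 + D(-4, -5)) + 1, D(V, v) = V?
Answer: 14581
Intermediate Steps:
m = -7 (m = (-4 - 4) + 1 = -8 + 1 = -7)
m*(-2021 - 1*62) = -7*(-2021 - 1*62) = -7*(-2021 - 62) = -7*(-2083) = 14581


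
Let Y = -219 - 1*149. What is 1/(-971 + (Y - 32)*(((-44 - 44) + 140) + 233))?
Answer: -1/114971 ≈ -8.6978e-6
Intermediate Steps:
Y = -368 (Y = -219 - 149 = -368)
1/(-971 + (Y - 32)*(((-44 - 44) + 140) + 233)) = 1/(-971 + (-368 - 32)*(((-44 - 44) + 140) + 233)) = 1/(-971 - 400*((-88 + 140) + 233)) = 1/(-971 - 400*(52 + 233)) = 1/(-971 - 400*285) = 1/(-971 - 114000) = 1/(-114971) = -1/114971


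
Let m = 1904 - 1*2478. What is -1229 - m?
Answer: -655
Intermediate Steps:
m = -574 (m = 1904 - 2478 = -574)
-1229 - m = -1229 - 1*(-574) = -1229 + 574 = -655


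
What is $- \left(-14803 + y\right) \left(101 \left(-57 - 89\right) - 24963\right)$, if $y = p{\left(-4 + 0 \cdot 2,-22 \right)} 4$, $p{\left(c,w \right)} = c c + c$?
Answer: $-585906295$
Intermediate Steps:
$p{\left(c,w \right)} = c + c^{2}$ ($p{\left(c,w \right)} = c^{2} + c = c + c^{2}$)
$y = 48$ ($y = \left(-4 + 0 \cdot 2\right) \left(1 + \left(-4 + 0 \cdot 2\right)\right) 4 = \left(-4 + 0\right) \left(1 + \left(-4 + 0\right)\right) 4 = - 4 \left(1 - 4\right) 4 = \left(-4\right) \left(-3\right) 4 = 12 \cdot 4 = 48$)
$- \left(-14803 + y\right) \left(101 \left(-57 - 89\right) - 24963\right) = - \left(-14803 + 48\right) \left(101 \left(-57 - 89\right) - 24963\right) = - \left(-14755\right) \left(101 \left(-146\right) - 24963\right) = - \left(-14755\right) \left(-14746 - 24963\right) = - \left(-14755\right) \left(-39709\right) = \left(-1\right) 585906295 = -585906295$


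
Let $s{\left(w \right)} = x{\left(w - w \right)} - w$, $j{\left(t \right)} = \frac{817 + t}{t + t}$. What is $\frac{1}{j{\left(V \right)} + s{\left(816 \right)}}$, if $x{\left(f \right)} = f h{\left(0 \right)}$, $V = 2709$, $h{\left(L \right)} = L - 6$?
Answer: $- \frac{63}{51367} \approx -0.0012265$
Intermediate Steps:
$h{\left(L \right)} = -6 + L$ ($h{\left(L \right)} = L - 6 = -6 + L$)
$x{\left(f \right)} = - 6 f$ ($x{\left(f \right)} = f \left(-6 + 0\right) = f \left(-6\right) = - 6 f$)
$j{\left(t \right)} = \frac{817 + t}{2 t}$
$s{\left(w \right)} = - w$ ($s{\left(w \right)} = - 6 \left(w - w\right) - w = \left(-6\right) 0 - w = 0 - w = - w$)
$\frac{1}{j{\left(V \right)} + s{\left(816 \right)}} = \frac{1}{\frac{817 + 2709}{2 \cdot 2709} - 816} = \frac{1}{\frac{1}{2} \cdot \frac{1}{2709} \cdot 3526 - 816} = \frac{1}{\frac{41}{63} - 816} = \frac{1}{- \frac{51367}{63}} = - \frac{63}{51367}$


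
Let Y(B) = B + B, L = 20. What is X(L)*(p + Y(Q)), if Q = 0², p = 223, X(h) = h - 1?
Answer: 4237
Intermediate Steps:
X(h) = -1 + h
Q = 0
Y(B) = 2*B
X(L)*(p + Y(Q)) = (-1 + 20)*(223 + 2*0) = 19*(223 + 0) = 19*223 = 4237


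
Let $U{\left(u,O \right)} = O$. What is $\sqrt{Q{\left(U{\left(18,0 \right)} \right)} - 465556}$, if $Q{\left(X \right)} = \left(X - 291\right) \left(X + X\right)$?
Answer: $2 i \sqrt{116389} \approx 682.32 i$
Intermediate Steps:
$Q{\left(X \right)} = 2 X \left(-291 + X\right)$ ($Q{\left(X \right)} = \left(-291 + X\right) 2 X = 2 X \left(-291 + X\right)$)
$\sqrt{Q{\left(U{\left(18,0 \right)} \right)} - 465556} = \sqrt{2 \cdot 0 \left(-291 + 0\right) - 465556} = \sqrt{2 \cdot 0 \left(-291\right) - 465556} = \sqrt{0 - 465556} = \sqrt{-465556} = 2 i \sqrt{116389}$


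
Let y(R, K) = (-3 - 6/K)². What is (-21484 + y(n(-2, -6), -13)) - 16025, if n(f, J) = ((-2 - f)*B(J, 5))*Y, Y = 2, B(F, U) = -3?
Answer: -6337932/169 ≈ -37503.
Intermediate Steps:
n(f, J) = 12 + 6*f (n(f, J) = ((-2 - f)*(-3))*2 = (6 + 3*f)*2 = 12 + 6*f)
(-21484 + y(n(-2, -6), -13)) - 16025 = (-21484 + 9*(2 - 13)²/(-13)²) - 16025 = (-21484 + 9*(1/169)*(-11)²) - 16025 = (-21484 + 9*(1/169)*121) - 16025 = (-21484 + 1089/169) - 16025 = -3629707/169 - 16025 = -6337932/169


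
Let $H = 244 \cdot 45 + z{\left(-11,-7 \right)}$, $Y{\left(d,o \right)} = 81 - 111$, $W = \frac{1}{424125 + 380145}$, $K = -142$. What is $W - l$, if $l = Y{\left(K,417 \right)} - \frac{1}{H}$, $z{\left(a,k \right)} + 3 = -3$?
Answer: $\frac{22065215387}{735504915} \approx 30.0$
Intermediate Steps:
$z{\left(a,k \right)} = -6$ ($z{\left(a,k \right)} = -3 - 3 = -6$)
$W = \frac{1}{804270} \approx 1.2434 \cdot 10^{-6}$
$Y{\left(d,o \right)} = -30$
$H = 10974$ ($H = 244 \cdot 45 - 6 = 10980 - 6 = 10974$)
$l = - \frac{329221}{10974}$ ($l = -30 - \frac{1}{10974} = - \frac{329221}{10974} \approx -30.0$)
$W - l = \frac{1}{804270} - - \frac{329221}{10974} = \frac{1}{804270} + \frac{329221}{10974} = \frac{22065215387}{735504915}$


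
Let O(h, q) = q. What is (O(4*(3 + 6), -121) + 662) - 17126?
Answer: -16585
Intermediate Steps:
(O(4*(3 + 6), -121) + 662) - 17126 = (-121 + 662) - 17126 = 541 - 17126 = -16585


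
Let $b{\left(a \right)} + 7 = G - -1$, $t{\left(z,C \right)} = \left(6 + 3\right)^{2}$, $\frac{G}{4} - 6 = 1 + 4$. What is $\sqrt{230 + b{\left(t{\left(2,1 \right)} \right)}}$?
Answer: $2 \sqrt{67} \approx 16.371$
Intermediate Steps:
$G = 44$ ($G = 24 + 4 \left(1 + 4\right) = 24 + 4 \cdot 5 = 24 + 20 = 44$)
$t{\left(z,C \right)} = 81$ ($t{\left(z,C \right)} = 9^{2} = 81$)
$b{\left(a \right)} = 38$ ($b{\left(a \right)} = -7 + \left(44 - -1\right) = -7 + \left(44 + 1\right) = -7 + 45 = 38$)
$\sqrt{230 + b{\left(t{\left(2,1 \right)} \right)}} = \sqrt{230 + 38} = \sqrt{268} = 2 \sqrt{67}$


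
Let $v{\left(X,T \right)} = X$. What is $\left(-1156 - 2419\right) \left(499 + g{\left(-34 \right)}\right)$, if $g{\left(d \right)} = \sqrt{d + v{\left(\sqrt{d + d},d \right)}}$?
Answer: $-1783925 - 3575 \sqrt{-34 + 2 i \sqrt{17}} \approx -1.7864 \cdot 10^{6} - 20996.0 i$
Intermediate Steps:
$g{\left(d \right)} = \sqrt{d + \sqrt{2} \sqrt{d}}$ ($g{\left(d \right)} = \sqrt{d + \sqrt{d + d}} = \sqrt{d + \sqrt{2 d}} = \sqrt{d + \sqrt{2} \sqrt{d}}$)
$\left(-1156 - 2419\right) \left(499 + g{\left(-34 \right)}\right) = \left(-1156 - 2419\right) \left(499 + \sqrt{-34 + \sqrt{2} \sqrt{-34}}\right) = - 3575 \left(499 + \sqrt{-34 + \sqrt{2} i \sqrt{34}}\right) = - 3575 \left(499 + \sqrt{-34 + 2 i \sqrt{17}}\right) = -1783925 - 3575 \sqrt{-34 + 2 i \sqrt{17}}$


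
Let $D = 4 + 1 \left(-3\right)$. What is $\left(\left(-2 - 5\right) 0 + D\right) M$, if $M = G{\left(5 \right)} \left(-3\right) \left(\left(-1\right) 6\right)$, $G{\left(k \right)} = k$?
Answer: $90$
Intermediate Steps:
$D = 1$ ($D = 4 - 3 = 1$)
$M = 90$ ($M = 5 \left(-3\right) \left(\left(-1\right) 6\right) = \left(-15\right) \left(-6\right) = 90$)
$\left(\left(-2 - 5\right) 0 + D\right) M = \left(\left(-2 - 5\right) 0 + 1\right) 90 = \left(\left(-7\right) 0 + 1\right) 90 = \left(0 + 1\right) 90 = 1 \cdot 90 = 90$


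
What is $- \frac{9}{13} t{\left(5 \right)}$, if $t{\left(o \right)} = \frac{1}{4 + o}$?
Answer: $- \frac{1}{13} \approx -0.076923$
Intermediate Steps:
$- \frac{9}{13} t{\left(5 \right)} = \frac{\left(-9\right) \frac{1}{13}}{4 + 5} = \frac{\left(-9\right) \frac{1}{13}}{9} = \left(- \frac{9}{13}\right) \frac{1}{9} = - \frac{1}{13}$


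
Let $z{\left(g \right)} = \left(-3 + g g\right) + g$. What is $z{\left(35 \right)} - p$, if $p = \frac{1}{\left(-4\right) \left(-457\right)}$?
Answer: $\frac{2297795}{1828} \approx 1257.0$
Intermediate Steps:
$p = \frac{1}{1828} \approx 0.00054705$
$z{\left(g \right)} = -3 + g + g^{2}$ ($z{\left(g \right)} = \left(-3 + g^{2}\right) + g = -3 + g + g^{2}$)
$z{\left(35 \right)} - p = \left(-3 + 35 + 35^{2}\right) - \frac{1}{1828} = \left(-3 + 35 + 1225\right) - \frac{1}{1828} = 1257 - \frac{1}{1828} = \frac{2297795}{1828}$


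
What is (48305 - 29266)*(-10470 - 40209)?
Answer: -964877481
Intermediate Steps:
(48305 - 29266)*(-10470 - 40209) = 19039*(-50679) = -964877481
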